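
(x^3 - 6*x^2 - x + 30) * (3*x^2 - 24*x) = 3*x^5 - 42*x^4 + 141*x^3 + 114*x^2 - 720*x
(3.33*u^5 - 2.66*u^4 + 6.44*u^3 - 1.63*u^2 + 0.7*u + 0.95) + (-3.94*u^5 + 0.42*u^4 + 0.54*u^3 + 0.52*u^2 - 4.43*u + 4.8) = -0.61*u^5 - 2.24*u^4 + 6.98*u^3 - 1.11*u^2 - 3.73*u + 5.75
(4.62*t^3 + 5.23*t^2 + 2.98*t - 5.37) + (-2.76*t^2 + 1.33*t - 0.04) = 4.62*t^3 + 2.47*t^2 + 4.31*t - 5.41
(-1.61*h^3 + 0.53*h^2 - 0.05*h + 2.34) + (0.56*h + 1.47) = -1.61*h^3 + 0.53*h^2 + 0.51*h + 3.81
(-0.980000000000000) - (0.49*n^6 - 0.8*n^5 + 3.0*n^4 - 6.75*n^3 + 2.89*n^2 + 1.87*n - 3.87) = -0.49*n^6 + 0.8*n^5 - 3.0*n^4 + 6.75*n^3 - 2.89*n^2 - 1.87*n + 2.89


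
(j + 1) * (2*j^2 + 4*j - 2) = 2*j^3 + 6*j^2 + 2*j - 2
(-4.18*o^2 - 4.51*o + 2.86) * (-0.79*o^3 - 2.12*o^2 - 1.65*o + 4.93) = 3.3022*o^5 + 12.4245*o^4 + 14.1988*o^3 - 19.2291*o^2 - 26.9533*o + 14.0998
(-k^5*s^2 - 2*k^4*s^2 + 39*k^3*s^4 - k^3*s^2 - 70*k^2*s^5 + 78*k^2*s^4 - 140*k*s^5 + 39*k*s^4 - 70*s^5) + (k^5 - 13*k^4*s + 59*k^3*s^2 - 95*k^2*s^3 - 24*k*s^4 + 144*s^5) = -k^5*s^2 + k^5 - 2*k^4*s^2 - 13*k^4*s + 39*k^3*s^4 + 58*k^3*s^2 - 70*k^2*s^5 + 78*k^2*s^4 - 95*k^2*s^3 - 140*k*s^5 + 15*k*s^4 + 74*s^5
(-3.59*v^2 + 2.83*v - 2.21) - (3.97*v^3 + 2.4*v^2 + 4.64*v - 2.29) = -3.97*v^3 - 5.99*v^2 - 1.81*v + 0.0800000000000001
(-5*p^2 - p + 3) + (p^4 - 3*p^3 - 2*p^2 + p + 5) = p^4 - 3*p^3 - 7*p^2 + 8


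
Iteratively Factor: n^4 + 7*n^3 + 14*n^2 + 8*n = (n + 2)*(n^3 + 5*n^2 + 4*n) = (n + 2)*(n + 4)*(n^2 + n) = (n + 1)*(n + 2)*(n + 4)*(n)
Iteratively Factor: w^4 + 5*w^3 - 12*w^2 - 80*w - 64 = (w + 1)*(w^3 + 4*w^2 - 16*w - 64) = (w - 4)*(w + 1)*(w^2 + 8*w + 16) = (w - 4)*(w + 1)*(w + 4)*(w + 4)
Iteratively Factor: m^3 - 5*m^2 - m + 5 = (m - 1)*(m^2 - 4*m - 5) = (m - 1)*(m + 1)*(m - 5)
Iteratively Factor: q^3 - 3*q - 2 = (q + 1)*(q^2 - q - 2) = (q + 1)^2*(q - 2)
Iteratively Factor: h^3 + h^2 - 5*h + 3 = (h - 1)*(h^2 + 2*h - 3) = (h - 1)*(h + 3)*(h - 1)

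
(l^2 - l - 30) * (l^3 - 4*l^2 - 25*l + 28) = l^5 - 5*l^4 - 51*l^3 + 173*l^2 + 722*l - 840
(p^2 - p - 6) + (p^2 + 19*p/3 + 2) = 2*p^2 + 16*p/3 - 4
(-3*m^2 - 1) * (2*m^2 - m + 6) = -6*m^4 + 3*m^3 - 20*m^2 + m - 6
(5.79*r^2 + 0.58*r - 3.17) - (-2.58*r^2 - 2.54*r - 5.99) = 8.37*r^2 + 3.12*r + 2.82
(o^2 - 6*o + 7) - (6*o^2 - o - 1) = -5*o^2 - 5*o + 8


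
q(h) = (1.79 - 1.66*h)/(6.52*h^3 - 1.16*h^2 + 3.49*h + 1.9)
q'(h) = (1.79 - 1.66*h)*(-19.56*h^2 + 2.32*h - 3.49)/(6.52*h^3 - 1.16*h^2 + 3.49*h + 1.9)^2 - 1.66/(6.52*h^3 - 1.16*h^2 + 3.49*h + 1.9) = (21.6464*h^3 - 36.938*h^2 + 4.1528*h - 9.4011)/(42.5104*h^6 - 15.1264*h^5 + 46.8552*h^4 + 16.6792*h^3 + 7.7721*h^2 + 13.262*h + 3.61)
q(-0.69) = -0.92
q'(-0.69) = -3.60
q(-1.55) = -0.14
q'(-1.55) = -0.20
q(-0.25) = 2.58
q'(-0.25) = -17.98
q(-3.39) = -0.03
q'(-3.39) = -0.02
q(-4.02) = -0.02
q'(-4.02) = -0.01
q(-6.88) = -0.01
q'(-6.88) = -0.00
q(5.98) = -0.01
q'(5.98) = 0.00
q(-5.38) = -0.01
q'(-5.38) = -0.00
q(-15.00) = -0.00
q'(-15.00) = -0.00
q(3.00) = -0.02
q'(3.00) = 0.01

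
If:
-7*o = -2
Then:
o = 2/7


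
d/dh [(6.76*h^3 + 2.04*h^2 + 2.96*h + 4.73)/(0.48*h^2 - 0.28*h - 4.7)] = (3.2448*h^4 - 3.7856*h^3 - 97.308*h^2 - 23.7168*h - 12.5876)/(0.2304*h^4 - 0.2688*h^3 - 4.4336*h^2 + 2.632*h + 22.09)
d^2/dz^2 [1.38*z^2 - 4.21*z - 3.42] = 2.76000000000000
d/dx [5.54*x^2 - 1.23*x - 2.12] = 11.08*x - 1.23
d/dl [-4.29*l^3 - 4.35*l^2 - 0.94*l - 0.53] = -12.87*l^2 - 8.7*l - 0.94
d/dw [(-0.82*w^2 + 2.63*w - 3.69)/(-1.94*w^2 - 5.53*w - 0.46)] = (9.6368*w^2 - 13.5628*w - 21.6155)/(3.7636*w^4 + 21.4564*w^3 + 32.3657*w^2 + 5.0876*w + 0.2116)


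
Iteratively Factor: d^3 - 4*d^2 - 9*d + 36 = (d - 3)*(d^2 - d - 12) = (d - 4)*(d - 3)*(d + 3)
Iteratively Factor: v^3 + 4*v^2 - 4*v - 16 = (v + 2)*(v^2 + 2*v - 8) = (v - 2)*(v + 2)*(v + 4)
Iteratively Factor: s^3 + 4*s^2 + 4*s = (s + 2)*(s^2 + 2*s) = (s + 2)^2*(s)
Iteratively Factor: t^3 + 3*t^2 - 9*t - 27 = (t + 3)*(t^2 - 9) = (t - 3)*(t + 3)*(t + 3)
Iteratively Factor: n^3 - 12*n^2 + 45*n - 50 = (n - 5)*(n^2 - 7*n + 10) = (n - 5)*(n - 2)*(n - 5)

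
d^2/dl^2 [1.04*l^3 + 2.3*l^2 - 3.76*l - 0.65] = 6.24*l + 4.6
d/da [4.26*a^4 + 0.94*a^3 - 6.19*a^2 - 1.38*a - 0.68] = 17.04*a^3 + 2.82*a^2 - 12.38*a - 1.38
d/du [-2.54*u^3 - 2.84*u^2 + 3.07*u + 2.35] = -7.62*u^2 - 5.68*u + 3.07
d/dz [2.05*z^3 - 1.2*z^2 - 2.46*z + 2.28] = 6.15*z^2 - 2.4*z - 2.46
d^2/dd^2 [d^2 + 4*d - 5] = 2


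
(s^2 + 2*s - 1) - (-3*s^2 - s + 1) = 4*s^2 + 3*s - 2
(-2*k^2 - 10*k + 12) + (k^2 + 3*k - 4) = -k^2 - 7*k + 8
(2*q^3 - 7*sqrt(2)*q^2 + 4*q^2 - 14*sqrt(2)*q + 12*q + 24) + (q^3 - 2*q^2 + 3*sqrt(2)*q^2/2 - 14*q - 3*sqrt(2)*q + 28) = 3*q^3 - 11*sqrt(2)*q^2/2 + 2*q^2 - 17*sqrt(2)*q - 2*q + 52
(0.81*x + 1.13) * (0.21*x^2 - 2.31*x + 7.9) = 0.1701*x^3 - 1.6338*x^2 + 3.7887*x + 8.927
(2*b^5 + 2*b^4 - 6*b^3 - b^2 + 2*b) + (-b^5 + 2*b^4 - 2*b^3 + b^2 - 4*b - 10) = b^5 + 4*b^4 - 8*b^3 - 2*b - 10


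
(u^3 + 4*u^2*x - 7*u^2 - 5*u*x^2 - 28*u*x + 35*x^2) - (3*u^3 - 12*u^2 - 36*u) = -2*u^3 + 4*u^2*x + 5*u^2 - 5*u*x^2 - 28*u*x + 36*u + 35*x^2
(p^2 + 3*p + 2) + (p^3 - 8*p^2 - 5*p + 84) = p^3 - 7*p^2 - 2*p + 86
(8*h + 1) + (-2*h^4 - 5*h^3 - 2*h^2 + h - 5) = -2*h^4 - 5*h^3 - 2*h^2 + 9*h - 4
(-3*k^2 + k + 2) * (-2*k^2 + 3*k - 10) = 6*k^4 - 11*k^3 + 29*k^2 - 4*k - 20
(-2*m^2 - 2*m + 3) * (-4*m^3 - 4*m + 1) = 8*m^5 + 8*m^4 - 4*m^3 + 6*m^2 - 14*m + 3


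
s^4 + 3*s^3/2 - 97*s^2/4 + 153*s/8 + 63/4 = (s - 7/2)*(s - 3/2)*(s + 1/2)*(s + 6)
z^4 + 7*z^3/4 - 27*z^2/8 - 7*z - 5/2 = (z - 2)*(z + 1/2)*(z + 5/4)*(z + 2)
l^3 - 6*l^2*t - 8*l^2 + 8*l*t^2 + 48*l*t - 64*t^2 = (l - 8)*(l - 4*t)*(l - 2*t)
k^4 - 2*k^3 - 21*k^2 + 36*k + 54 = (k - 3)*(k + 1)*(k - 3*sqrt(2))*(k + 3*sqrt(2))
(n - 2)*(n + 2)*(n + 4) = n^3 + 4*n^2 - 4*n - 16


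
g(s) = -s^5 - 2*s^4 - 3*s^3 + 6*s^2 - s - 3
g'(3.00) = -667.00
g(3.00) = -438.00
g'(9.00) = -39259.00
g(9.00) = -73884.00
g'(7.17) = -16540.83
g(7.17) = -25042.69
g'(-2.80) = -236.87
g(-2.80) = 161.87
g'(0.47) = 1.58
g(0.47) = -2.58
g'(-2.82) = -243.21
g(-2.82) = 166.67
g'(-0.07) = -1.88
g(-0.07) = -2.90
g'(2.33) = -270.46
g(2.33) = -138.32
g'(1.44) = -47.77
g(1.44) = -15.75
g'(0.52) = 1.32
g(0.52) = -2.50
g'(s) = -5*s^4 - 8*s^3 - 9*s^2 + 12*s - 1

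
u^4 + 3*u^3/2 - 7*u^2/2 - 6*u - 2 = (u - 2)*(u + 1/2)*(u + 1)*(u + 2)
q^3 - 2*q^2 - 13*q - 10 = (q - 5)*(q + 1)*(q + 2)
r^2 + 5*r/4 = r*(r + 5/4)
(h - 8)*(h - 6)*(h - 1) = h^3 - 15*h^2 + 62*h - 48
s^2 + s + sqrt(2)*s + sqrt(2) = (s + 1)*(s + sqrt(2))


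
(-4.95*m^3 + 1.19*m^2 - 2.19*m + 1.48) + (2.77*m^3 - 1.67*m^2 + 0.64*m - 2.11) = -2.18*m^3 - 0.48*m^2 - 1.55*m - 0.63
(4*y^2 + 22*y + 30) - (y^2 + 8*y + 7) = 3*y^2 + 14*y + 23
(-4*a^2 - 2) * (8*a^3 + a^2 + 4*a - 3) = -32*a^5 - 4*a^4 - 32*a^3 + 10*a^2 - 8*a + 6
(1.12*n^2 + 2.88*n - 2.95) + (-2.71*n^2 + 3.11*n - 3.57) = -1.59*n^2 + 5.99*n - 6.52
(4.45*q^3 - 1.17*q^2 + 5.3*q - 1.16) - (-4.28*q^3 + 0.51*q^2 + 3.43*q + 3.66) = 8.73*q^3 - 1.68*q^2 + 1.87*q - 4.82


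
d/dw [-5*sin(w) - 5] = -5*cos(w)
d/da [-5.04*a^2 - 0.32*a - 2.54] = -10.08*a - 0.32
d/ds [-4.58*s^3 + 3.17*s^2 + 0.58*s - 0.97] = -13.74*s^2 + 6.34*s + 0.58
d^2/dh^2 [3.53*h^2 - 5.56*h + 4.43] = 7.06000000000000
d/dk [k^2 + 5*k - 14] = 2*k + 5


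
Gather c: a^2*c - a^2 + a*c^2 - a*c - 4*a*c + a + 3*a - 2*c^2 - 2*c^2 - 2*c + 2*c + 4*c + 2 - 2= -a^2 + 4*a + c^2*(a - 4) + c*(a^2 - 5*a + 4)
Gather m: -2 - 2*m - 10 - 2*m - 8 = -4*m - 20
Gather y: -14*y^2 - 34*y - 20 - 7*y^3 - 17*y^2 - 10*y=-7*y^3 - 31*y^2 - 44*y - 20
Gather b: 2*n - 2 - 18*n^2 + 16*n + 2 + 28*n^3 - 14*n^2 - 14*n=28*n^3 - 32*n^2 + 4*n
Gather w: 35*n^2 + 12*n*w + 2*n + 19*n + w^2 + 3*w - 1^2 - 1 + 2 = 35*n^2 + 21*n + w^2 + w*(12*n + 3)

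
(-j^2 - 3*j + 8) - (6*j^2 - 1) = -7*j^2 - 3*j + 9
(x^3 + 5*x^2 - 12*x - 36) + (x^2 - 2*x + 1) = x^3 + 6*x^2 - 14*x - 35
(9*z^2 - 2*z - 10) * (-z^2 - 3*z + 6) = -9*z^4 - 25*z^3 + 70*z^2 + 18*z - 60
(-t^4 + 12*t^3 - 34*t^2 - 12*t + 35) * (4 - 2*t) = 2*t^5 - 28*t^4 + 116*t^3 - 112*t^2 - 118*t + 140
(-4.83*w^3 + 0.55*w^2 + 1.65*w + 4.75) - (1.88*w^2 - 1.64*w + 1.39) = -4.83*w^3 - 1.33*w^2 + 3.29*w + 3.36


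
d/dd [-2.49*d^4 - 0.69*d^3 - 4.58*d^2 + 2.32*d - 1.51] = -9.96*d^3 - 2.07*d^2 - 9.16*d + 2.32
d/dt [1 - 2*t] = -2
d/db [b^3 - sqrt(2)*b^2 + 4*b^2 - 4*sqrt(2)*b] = 3*b^2 - 2*sqrt(2)*b + 8*b - 4*sqrt(2)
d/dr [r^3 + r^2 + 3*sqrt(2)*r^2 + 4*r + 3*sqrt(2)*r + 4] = 3*r^2 + 2*r + 6*sqrt(2)*r + 4 + 3*sqrt(2)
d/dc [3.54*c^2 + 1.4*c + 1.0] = 7.08*c + 1.4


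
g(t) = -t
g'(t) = -1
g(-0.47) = 0.47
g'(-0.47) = -1.00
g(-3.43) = 3.43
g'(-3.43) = -1.00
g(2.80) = -2.80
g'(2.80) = -1.00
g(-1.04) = 1.04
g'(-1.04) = -1.00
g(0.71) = -0.71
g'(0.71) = -1.00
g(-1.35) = 1.35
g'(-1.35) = -1.00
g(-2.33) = 2.33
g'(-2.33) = -1.00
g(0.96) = -0.96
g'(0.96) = -1.00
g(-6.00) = 6.00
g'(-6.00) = -1.00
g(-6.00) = 6.00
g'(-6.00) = -1.00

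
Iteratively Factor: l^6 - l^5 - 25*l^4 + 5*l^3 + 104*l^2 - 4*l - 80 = (l - 2)*(l^5 + l^4 - 23*l^3 - 41*l^2 + 22*l + 40) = (l - 2)*(l - 1)*(l^4 + 2*l^3 - 21*l^2 - 62*l - 40) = (l - 2)*(l - 1)*(l + 4)*(l^3 - 2*l^2 - 13*l - 10) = (l - 5)*(l - 2)*(l - 1)*(l + 4)*(l^2 + 3*l + 2) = (l - 5)*(l - 2)*(l - 1)*(l + 2)*(l + 4)*(l + 1)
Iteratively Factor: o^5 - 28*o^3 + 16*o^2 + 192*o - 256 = (o + 4)*(o^4 - 4*o^3 - 12*o^2 + 64*o - 64) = (o - 2)*(o + 4)*(o^3 - 2*o^2 - 16*o + 32) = (o - 2)*(o + 4)^2*(o^2 - 6*o + 8) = (o - 2)^2*(o + 4)^2*(o - 4)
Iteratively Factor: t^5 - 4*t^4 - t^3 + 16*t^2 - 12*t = (t - 1)*(t^4 - 3*t^3 - 4*t^2 + 12*t) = (t - 1)*(t + 2)*(t^3 - 5*t^2 + 6*t) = (t - 2)*(t - 1)*(t + 2)*(t^2 - 3*t) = t*(t - 2)*(t - 1)*(t + 2)*(t - 3)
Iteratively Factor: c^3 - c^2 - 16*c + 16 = (c - 1)*(c^2 - 16) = (c - 4)*(c - 1)*(c + 4)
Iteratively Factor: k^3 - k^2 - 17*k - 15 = (k + 3)*(k^2 - 4*k - 5) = (k + 1)*(k + 3)*(k - 5)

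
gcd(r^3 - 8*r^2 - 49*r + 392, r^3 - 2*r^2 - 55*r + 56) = r^2 - r - 56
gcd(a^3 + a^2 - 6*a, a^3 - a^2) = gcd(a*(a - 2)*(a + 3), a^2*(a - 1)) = a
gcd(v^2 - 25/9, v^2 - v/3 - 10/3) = v + 5/3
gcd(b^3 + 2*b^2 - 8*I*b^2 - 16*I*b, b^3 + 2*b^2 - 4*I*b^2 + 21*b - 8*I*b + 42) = b + 2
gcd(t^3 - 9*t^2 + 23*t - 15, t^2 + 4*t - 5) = t - 1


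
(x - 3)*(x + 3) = x^2 - 9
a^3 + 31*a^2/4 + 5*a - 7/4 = (a - 1/4)*(a + 1)*(a + 7)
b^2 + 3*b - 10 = (b - 2)*(b + 5)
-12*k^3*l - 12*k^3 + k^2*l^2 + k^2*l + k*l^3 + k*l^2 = (-3*k + l)*(4*k + l)*(k*l + k)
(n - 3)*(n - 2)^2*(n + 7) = n^4 - 33*n^2 + 100*n - 84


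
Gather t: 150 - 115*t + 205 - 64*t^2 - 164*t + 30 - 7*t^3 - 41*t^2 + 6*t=-7*t^3 - 105*t^2 - 273*t + 385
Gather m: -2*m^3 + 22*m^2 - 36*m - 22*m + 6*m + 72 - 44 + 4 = -2*m^3 + 22*m^2 - 52*m + 32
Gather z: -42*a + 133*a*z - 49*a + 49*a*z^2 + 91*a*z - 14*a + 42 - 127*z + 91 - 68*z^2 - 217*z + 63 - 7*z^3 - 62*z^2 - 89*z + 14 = -105*a - 7*z^3 + z^2*(49*a - 130) + z*(224*a - 433) + 210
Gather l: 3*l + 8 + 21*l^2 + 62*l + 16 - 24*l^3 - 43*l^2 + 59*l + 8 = -24*l^3 - 22*l^2 + 124*l + 32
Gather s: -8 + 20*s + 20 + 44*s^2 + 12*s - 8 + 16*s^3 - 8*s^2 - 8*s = 16*s^3 + 36*s^2 + 24*s + 4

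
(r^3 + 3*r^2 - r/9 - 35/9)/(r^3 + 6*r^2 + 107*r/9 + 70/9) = (r - 1)/(r + 2)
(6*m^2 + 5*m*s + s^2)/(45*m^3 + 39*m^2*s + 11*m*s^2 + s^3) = (2*m + s)/(15*m^2 + 8*m*s + s^2)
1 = 1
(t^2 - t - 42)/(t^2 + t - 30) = (t - 7)/(t - 5)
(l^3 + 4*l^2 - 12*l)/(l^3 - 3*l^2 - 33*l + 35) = l*(l^2 + 4*l - 12)/(l^3 - 3*l^2 - 33*l + 35)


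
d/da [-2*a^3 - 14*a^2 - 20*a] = -6*a^2 - 28*a - 20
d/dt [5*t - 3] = 5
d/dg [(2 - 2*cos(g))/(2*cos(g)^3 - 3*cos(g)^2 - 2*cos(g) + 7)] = 2*(-4*cos(g)^3 + 9*cos(g)^2 - 6*cos(g) + 5)*sin(g)/(2*sin(g)^2*cos(g) - 3*sin(g)^2 - 4)^2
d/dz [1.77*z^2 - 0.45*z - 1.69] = 3.54*z - 0.45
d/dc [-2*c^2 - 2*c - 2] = -4*c - 2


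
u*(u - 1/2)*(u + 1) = u^3 + u^2/2 - u/2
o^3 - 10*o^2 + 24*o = o*(o - 6)*(o - 4)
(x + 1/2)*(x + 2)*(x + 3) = x^3 + 11*x^2/2 + 17*x/2 + 3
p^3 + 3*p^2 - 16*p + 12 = (p - 2)*(p - 1)*(p + 6)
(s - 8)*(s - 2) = s^2 - 10*s + 16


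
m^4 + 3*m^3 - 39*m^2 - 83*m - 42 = (m - 6)*(m + 1)^2*(m + 7)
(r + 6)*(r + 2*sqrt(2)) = r^2 + 2*sqrt(2)*r + 6*r + 12*sqrt(2)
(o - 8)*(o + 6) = o^2 - 2*o - 48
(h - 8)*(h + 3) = h^2 - 5*h - 24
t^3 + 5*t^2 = t^2*(t + 5)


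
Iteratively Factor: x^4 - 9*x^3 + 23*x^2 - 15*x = (x - 3)*(x^3 - 6*x^2 + 5*x) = x*(x - 3)*(x^2 - 6*x + 5) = x*(x - 5)*(x - 3)*(x - 1)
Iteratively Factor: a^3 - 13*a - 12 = (a + 1)*(a^2 - a - 12) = (a - 4)*(a + 1)*(a + 3)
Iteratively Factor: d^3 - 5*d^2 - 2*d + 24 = (d + 2)*(d^2 - 7*d + 12) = (d - 4)*(d + 2)*(d - 3)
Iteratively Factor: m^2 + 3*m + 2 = (m + 1)*(m + 2)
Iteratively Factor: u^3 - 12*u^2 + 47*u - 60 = (u - 5)*(u^2 - 7*u + 12) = (u - 5)*(u - 4)*(u - 3)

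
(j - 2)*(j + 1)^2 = j^3 - 3*j - 2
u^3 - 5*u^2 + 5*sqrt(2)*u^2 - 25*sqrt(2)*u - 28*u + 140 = (u - 5)*(u - 2*sqrt(2))*(u + 7*sqrt(2))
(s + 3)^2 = s^2 + 6*s + 9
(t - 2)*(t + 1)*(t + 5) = t^3 + 4*t^2 - 7*t - 10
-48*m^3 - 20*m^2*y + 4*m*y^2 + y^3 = (-4*m + y)*(2*m + y)*(6*m + y)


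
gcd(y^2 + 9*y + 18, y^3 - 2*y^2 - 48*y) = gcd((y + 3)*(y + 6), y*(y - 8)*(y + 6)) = y + 6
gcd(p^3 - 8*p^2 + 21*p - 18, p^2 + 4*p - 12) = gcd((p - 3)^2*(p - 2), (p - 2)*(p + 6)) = p - 2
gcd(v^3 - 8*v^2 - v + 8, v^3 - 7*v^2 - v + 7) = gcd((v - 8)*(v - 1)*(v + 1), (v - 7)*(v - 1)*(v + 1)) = v^2 - 1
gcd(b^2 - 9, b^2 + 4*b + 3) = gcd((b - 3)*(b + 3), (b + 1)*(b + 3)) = b + 3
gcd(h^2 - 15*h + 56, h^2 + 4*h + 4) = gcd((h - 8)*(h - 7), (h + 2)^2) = 1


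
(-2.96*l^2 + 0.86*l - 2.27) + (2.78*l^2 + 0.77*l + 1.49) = -0.18*l^2 + 1.63*l - 0.78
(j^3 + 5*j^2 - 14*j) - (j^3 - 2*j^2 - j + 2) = 7*j^2 - 13*j - 2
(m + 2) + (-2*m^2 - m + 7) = 9 - 2*m^2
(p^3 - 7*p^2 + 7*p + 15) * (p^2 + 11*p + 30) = p^5 + 4*p^4 - 40*p^3 - 118*p^2 + 375*p + 450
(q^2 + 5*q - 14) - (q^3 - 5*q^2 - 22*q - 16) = -q^3 + 6*q^2 + 27*q + 2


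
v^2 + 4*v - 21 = (v - 3)*(v + 7)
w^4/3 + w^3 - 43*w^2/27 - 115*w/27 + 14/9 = (w/3 + 1)*(w - 2)*(w - 1/3)*(w + 7/3)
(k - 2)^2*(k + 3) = k^3 - k^2 - 8*k + 12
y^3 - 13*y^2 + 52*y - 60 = (y - 6)*(y - 5)*(y - 2)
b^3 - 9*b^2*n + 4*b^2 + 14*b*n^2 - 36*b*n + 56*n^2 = (b + 4)*(b - 7*n)*(b - 2*n)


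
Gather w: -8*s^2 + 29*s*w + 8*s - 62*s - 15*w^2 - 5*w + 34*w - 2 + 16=-8*s^2 - 54*s - 15*w^2 + w*(29*s + 29) + 14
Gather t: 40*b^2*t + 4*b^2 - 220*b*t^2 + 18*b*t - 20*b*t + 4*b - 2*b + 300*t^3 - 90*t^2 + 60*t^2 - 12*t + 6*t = 4*b^2 + 2*b + 300*t^3 + t^2*(-220*b - 30) + t*(40*b^2 - 2*b - 6)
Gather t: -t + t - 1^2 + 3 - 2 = 0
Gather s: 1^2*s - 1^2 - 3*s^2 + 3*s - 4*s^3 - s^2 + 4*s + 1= -4*s^3 - 4*s^2 + 8*s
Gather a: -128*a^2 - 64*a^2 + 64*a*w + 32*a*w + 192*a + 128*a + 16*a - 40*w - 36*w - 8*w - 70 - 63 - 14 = -192*a^2 + a*(96*w + 336) - 84*w - 147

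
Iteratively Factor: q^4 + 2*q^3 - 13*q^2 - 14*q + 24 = (q - 1)*(q^3 + 3*q^2 - 10*q - 24) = (q - 3)*(q - 1)*(q^2 + 6*q + 8) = (q - 3)*(q - 1)*(q + 4)*(q + 2)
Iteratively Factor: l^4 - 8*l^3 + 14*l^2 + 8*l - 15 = (l - 1)*(l^3 - 7*l^2 + 7*l + 15) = (l - 5)*(l - 1)*(l^2 - 2*l - 3) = (l - 5)*(l - 3)*(l - 1)*(l + 1)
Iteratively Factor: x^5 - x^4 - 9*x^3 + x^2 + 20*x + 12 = (x + 2)*(x^4 - 3*x^3 - 3*x^2 + 7*x + 6) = (x + 1)*(x + 2)*(x^3 - 4*x^2 + x + 6) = (x + 1)^2*(x + 2)*(x^2 - 5*x + 6) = (x - 3)*(x + 1)^2*(x + 2)*(x - 2)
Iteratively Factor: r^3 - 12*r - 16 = (r - 4)*(r^2 + 4*r + 4) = (r - 4)*(r + 2)*(r + 2)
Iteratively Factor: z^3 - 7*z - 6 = (z - 3)*(z^2 + 3*z + 2) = (z - 3)*(z + 1)*(z + 2)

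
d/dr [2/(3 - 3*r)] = 2/(3*(r - 1)^2)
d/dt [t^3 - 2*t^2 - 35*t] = 3*t^2 - 4*t - 35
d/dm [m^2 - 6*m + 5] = 2*m - 6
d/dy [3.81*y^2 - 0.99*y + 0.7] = 7.62*y - 0.99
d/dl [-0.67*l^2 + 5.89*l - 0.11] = 5.89 - 1.34*l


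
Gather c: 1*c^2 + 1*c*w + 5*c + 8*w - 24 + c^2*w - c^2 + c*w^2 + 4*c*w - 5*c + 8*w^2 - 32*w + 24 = c^2*w + c*(w^2 + 5*w) + 8*w^2 - 24*w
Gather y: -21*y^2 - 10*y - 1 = -21*y^2 - 10*y - 1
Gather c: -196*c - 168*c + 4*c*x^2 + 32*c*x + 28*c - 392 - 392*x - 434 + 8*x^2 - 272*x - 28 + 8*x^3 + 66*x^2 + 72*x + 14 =c*(4*x^2 + 32*x - 336) + 8*x^3 + 74*x^2 - 592*x - 840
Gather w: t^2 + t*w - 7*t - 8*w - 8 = t^2 - 7*t + w*(t - 8) - 8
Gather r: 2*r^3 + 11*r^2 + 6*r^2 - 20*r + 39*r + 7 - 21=2*r^3 + 17*r^2 + 19*r - 14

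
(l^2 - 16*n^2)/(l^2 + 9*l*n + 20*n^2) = (l - 4*n)/(l + 5*n)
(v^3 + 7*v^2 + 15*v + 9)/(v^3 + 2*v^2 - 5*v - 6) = (v + 3)/(v - 2)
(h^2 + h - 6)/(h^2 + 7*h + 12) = (h - 2)/(h + 4)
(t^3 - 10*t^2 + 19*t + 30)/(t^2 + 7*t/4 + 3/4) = 4*(t^2 - 11*t + 30)/(4*t + 3)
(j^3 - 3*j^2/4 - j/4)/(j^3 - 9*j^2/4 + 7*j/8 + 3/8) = 2*j/(2*j - 3)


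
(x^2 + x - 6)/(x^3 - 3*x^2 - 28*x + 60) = (x + 3)/(x^2 - x - 30)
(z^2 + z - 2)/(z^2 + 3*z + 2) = (z - 1)/(z + 1)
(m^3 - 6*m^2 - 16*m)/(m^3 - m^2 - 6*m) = (m - 8)/(m - 3)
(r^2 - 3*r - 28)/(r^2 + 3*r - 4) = (r - 7)/(r - 1)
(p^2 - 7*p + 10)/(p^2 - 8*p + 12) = (p - 5)/(p - 6)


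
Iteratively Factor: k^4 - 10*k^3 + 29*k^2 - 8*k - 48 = (k - 4)*(k^3 - 6*k^2 + 5*k + 12) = (k - 4)*(k + 1)*(k^2 - 7*k + 12) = (k - 4)^2*(k + 1)*(k - 3)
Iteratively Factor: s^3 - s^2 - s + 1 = (s + 1)*(s^2 - 2*s + 1) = (s - 1)*(s + 1)*(s - 1)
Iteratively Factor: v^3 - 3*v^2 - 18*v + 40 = (v - 5)*(v^2 + 2*v - 8) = (v - 5)*(v + 4)*(v - 2)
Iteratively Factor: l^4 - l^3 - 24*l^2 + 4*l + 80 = (l + 2)*(l^3 - 3*l^2 - 18*l + 40) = (l - 2)*(l + 2)*(l^2 - l - 20) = (l - 5)*(l - 2)*(l + 2)*(l + 4)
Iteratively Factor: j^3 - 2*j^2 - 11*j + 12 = (j + 3)*(j^2 - 5*j + 4) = (j - 4)*(j + 3)*(j - 1)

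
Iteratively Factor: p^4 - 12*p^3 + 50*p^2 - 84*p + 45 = (p - 5)*(p^3 - 7*p^2 + 15*p - 9) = (p - 5)*(p - 1)*(p^2 - 6*p + 9) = (p - 5)*(p - 3)*(p - 1)*(p - 3)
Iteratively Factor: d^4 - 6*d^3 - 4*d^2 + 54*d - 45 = (d - 3)*(d^3 - 3*d^2 - 13*d + 15) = (d - 3)*(d + 3)*(d^2 - 6*d + 5) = (d - 5)*(d - 3)*(d + 3)*(d - 1)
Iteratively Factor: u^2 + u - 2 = (u - 1)*(u + 2)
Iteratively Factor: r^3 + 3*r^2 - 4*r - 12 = (r - 2)*(r^2 + 5*r + 6) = (r - 2)*(r + 3)*(r + 2)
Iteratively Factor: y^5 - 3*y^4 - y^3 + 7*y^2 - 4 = (y + 1)*(y^4 - 4*y^3 + 3*y^2 + 4*y - 4) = (y - 1)*(y + 1)*(y^3 - 3*y^2 + 4) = (y - 1)*(y + 1)^2*(y^2 - 4*y + 4) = (y - 2)*(y - 1)*(y + 1)^2*(y - 2)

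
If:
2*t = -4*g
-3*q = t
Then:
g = -t/2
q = -t/3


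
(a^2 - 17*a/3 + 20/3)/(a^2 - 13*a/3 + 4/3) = (3*a - 5)/(3*a - 1)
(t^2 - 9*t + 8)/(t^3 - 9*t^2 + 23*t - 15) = (t - 8)/(t^2 - 8*t + 15)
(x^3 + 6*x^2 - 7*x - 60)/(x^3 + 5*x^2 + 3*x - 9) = (x^3 + 6*x^2 - 7*x - 60)/(x^3 + 5*x^2 + 3*x - 9)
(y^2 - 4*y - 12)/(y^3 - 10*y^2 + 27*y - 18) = (y + 2)/(y^2 - 4*y + 3)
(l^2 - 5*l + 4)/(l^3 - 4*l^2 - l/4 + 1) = 4*(l - 1)/(4*l^2 - 1)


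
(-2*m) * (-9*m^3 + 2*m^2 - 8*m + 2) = 18*m^4 - 4*m^3 + 16*m^2 - 4*m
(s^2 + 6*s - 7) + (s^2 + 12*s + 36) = 2*s^2 + 18*s + 29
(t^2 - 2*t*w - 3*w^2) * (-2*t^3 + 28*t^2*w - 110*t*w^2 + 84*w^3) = -2*t^5 + 32*t^4*w - 160*t^3*w^2 + 220*t^2*w^3 + 162*t*w^4 - 252*w^5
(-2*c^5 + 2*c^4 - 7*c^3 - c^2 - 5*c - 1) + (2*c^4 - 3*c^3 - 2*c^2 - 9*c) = -2*c^5 + 4*c^4 - 10*c^3 - 3*c^2 - 14*c - 1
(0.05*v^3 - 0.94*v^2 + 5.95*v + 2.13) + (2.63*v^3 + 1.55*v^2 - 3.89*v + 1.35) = 2.68*v^3 + 0.61*v^2 + 2.06*v + 3.48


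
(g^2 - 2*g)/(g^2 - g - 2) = g/(g + 1)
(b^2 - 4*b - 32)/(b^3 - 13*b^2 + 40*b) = (b + 4)/(b*(b - 5))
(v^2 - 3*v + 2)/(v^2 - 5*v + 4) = (v - 2)/(v - 4)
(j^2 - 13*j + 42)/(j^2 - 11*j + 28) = (j - 6)/(j - 4)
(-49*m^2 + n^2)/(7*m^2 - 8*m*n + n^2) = (-7*m - n)/(m - n)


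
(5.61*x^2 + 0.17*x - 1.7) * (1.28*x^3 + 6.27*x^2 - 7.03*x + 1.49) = 7.1808*x^5 + 35.3923*x^4 - 40.5484*x^3 - 3.4952*x^2 + 12.2043*x - 2.533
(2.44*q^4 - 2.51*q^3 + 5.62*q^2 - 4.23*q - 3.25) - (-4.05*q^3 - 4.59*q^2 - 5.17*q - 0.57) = 2.44*q^4 + 1.54*q^3 + 10.21*q^2 + 0.94*q - 2.68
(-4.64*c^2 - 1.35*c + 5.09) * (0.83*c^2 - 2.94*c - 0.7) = -3.8512*c^4 + 12.5211*c^3 + 11.4417*c^2 - 14.0196*c - 3.563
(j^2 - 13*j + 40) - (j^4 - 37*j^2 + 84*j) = -j^4 + 38*j^2 - 97*j + 40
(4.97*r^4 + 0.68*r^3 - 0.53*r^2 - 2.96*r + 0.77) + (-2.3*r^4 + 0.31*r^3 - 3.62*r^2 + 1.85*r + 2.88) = 2.67*r^4 + 0.99*r^3 - 4.15*r^2 - 1.11*r + 3.65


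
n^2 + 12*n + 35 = (n + 5)*(n + 7)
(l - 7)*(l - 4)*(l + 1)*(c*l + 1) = c*l^4 - 10*c*l^3 + 17*c*l^2 + 28*c*l + l^3 - 10*l^2 + 17*l + 28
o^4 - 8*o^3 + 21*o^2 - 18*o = o*(o - 3)^2*(o - 2)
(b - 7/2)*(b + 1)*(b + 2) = b^3 - b^2/2 - 17*b/2 - 7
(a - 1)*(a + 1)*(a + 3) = a^3 + 3*a^2 - a - 3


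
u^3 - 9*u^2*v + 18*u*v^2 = u*(u - 6*v)*(u - 3*v)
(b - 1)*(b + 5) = b^2 + 4*b - 5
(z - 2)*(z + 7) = z^2 + 5*z - 14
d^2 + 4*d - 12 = (d - 2)*(d + 6)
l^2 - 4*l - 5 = (l - 5)*(l + 1)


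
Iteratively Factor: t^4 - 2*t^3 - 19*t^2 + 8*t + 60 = (t + 3)*(t^3 - 5*t^2 - 4*t + 20) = (t - 5)*(t + 3)*(t^2 - 4) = (t - 5)*(t + 2)*(t + 3)*(t - 2)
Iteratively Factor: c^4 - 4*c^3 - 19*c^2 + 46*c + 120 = (c - 5)*(c^3 + c^2 - 14*c - 24) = (c - 5)*(c + 2)*(c^2 - c - 12) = (c - 5)*(c - 4)*(c + 2)*(c + 3)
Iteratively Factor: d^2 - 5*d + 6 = (d - 2)*(d - 3)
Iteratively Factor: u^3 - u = (u)*(u^2 - 1) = u*(u + 1)*(u - 1)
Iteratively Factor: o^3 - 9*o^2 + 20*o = (o - 4)*(o^2 - 5*o) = o*(o - 4)*(o - 5)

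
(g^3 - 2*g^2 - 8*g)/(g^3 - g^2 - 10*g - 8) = g/(g + 1)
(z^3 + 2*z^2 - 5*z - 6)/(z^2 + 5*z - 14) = (z^2 + 4*z + 3)/(z + 7)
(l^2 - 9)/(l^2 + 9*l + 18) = (l - 3)/(l + 6)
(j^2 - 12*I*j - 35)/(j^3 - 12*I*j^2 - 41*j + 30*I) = (j - 7*I)/(j^2 - 7*I*j - 6)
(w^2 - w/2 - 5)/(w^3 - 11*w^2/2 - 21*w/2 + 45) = (w + 2)/(w^2 - 3*w - 18)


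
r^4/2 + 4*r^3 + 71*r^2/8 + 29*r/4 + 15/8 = (r/2 + 1/2)*(r + 1/2)*(r + 3/2)*(r + 5)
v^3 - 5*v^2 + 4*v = v*(v - 4)*(v - 1)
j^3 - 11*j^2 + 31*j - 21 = (j - 7)*(j - 3)*(j - 1)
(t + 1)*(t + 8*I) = t^2 + t + 8*I*t + 8*I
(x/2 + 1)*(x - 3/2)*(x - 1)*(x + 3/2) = x^4/2 + x^3/2 - 17*x^2/8 - 9*x/8 + 9/4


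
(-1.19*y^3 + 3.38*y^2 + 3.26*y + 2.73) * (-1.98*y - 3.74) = 2.3562*y^4 - 2.2418*y^3 - 19.096*y^2 - 17.5978*y - 10.2102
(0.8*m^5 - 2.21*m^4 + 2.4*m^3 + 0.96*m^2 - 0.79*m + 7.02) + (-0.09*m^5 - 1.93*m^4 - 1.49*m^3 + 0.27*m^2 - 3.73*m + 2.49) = 0.71*m^5 - 4.14*m^4 + 0.91*m^3 + 1.23*m^2 - 4.52*m + 9.51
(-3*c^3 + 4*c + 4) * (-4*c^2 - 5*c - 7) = 12*c^5 + 15*c^4 + 5*c^3 - 36*c^2 - 48*c - 28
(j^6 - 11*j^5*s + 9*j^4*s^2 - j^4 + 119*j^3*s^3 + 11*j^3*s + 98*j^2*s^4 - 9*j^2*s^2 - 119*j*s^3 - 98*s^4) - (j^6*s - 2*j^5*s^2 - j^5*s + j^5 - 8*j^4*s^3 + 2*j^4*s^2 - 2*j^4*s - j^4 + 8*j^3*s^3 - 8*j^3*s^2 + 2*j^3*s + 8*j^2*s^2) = -j^6*s + j^6 + 2*j^5*s^2 - 10*j^5*s - j^5 + 8*j^4*s^3 + 7*j^4*s^2 + 2*j^4*s + 111*j^3*s^3 + 8*j^3*s^2 + 9*j^3*s + 98*j^2*s^4 - 17*j^2*s^2 - 119*j*s^3 - 98*s^4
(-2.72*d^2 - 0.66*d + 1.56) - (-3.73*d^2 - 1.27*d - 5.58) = 1.01*d^2 + 0.61*d + 7.14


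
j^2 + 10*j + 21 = (j + 3)*(j + 7)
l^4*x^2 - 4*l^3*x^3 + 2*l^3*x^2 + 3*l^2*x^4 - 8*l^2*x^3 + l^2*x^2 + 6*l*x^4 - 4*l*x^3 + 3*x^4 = (l - 3*x)*(l - x)*(l*x + x)^2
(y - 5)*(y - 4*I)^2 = y^3 - 5*y^2 - 8*I*y^2 - 16*y + 40*I*y + 80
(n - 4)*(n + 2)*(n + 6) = n^3 + 4*n^2 - 20*n - 48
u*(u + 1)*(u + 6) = u^3 + 7*u^2 + 6*u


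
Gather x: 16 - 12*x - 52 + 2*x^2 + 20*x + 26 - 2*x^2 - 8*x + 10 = 0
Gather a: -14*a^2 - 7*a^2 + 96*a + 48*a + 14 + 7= -21*a^2 + 144*a + 21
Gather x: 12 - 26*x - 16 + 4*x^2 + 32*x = 4*x^2 + 6*x - 4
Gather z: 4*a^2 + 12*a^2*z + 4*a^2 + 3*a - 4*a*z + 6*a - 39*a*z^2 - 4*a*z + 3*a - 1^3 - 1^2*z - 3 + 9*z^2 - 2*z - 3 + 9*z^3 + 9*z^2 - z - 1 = 8*a^2 + 12*a + 9*z^3 + z^2*(18 - 39*a) + z*(12*a^2 - 8*a - 4) - 8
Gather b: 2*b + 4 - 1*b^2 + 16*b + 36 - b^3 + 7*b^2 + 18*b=-b^3 + 6*b^2 + 36*b + 40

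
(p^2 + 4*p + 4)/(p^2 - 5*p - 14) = (p + 2)/(p - 7)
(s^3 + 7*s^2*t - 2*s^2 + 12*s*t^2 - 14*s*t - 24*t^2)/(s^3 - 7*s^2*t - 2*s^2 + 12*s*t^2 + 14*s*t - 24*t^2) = (s^2 + 7*s*t + 12*t^2)/(s^2 - 7*s*t + 12*t^2)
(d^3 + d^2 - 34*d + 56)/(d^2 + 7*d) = d - 6 + 8/d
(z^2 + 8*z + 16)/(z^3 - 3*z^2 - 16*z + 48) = (z + 4)/(z^2 - 7*z + 12)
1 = 1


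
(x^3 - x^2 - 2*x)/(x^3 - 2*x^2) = (x + 1)/x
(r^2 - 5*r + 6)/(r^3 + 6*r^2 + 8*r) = (r^2 - 5*r + 6)/(r*(r^2 + 6*r + 8))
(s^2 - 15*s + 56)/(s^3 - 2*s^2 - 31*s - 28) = (s - 8)/(s^2 + 5*s + 4)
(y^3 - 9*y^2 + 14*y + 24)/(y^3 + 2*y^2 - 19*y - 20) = (y - 6)/(y + 5)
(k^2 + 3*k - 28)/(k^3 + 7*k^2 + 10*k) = (k^2 + 3*k - 28)/(k*(k^2 + 7*k + 10))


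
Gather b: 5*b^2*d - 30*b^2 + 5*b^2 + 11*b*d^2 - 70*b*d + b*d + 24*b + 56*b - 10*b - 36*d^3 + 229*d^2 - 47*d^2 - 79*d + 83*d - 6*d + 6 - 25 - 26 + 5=b^2*(5*d - 25) + b*(11*d^2 - 69*d + 70) - 36*d^3 + 182*d^2 - 2*d - 40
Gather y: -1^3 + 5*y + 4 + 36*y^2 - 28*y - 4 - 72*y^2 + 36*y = -36*y^2 + 13*y - 1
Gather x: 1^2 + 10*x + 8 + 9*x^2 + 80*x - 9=9*x^2 + 90*x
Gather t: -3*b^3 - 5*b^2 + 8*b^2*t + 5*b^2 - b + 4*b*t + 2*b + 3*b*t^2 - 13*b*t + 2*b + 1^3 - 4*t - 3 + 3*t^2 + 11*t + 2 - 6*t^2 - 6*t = -3*b^3 + 3*b + t^2*(3*b - 3) + t*(8*b^2 - 9*b + 1)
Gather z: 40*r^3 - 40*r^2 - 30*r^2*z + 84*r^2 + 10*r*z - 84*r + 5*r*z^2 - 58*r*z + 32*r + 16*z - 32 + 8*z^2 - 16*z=40*r^3 + 44*r^2 - 52*r + z^2*(5*r + 8) + z*(-30*r^2 - 48*r) - 32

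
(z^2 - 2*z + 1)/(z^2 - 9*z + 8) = (z - 1)/(z - 8)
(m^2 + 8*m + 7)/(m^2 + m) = (m + 7)/m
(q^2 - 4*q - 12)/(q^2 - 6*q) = (q + 2)/q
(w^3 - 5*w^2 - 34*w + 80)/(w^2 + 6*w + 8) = (w^3 - 5*w^2 - 34*w + 80)/(w^2 + 6*w + 8)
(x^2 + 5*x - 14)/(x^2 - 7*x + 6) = (x^2 + 5*x - 14)/(x^2 - 7*x + 6)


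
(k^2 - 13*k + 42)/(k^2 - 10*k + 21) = (k - 6)/(k - 3)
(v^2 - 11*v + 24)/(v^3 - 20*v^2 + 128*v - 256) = (v - 3)/(v^2 - 12*v + 32)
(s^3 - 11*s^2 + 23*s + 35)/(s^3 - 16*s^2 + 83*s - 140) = (s + 1)/(s - 4)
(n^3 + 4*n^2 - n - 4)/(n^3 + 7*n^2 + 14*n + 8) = (n - 1)/(n + 2)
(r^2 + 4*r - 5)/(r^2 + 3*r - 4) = (r + 5)/(r + 4)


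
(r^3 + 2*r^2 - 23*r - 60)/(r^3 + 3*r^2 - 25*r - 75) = (r + 4)/(r + 5)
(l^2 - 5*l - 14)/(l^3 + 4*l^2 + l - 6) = (l - 7)/(l^2 + 2*l - 3)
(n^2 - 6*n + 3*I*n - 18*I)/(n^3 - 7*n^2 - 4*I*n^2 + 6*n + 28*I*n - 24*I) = (n + 3*I)/(n^2 - n*(1 + 4*I) + 4*I)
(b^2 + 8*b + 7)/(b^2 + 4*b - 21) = (b + 1)/(b - 3)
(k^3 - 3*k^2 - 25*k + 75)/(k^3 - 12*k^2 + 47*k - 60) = (k + 5)/(k - 4)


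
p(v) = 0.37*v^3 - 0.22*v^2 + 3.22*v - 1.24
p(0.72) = 1.10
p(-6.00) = -108.40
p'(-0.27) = 3.42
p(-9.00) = -317.77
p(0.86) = 1.60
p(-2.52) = -16.67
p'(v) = 1.11*v^2 - 0.44*v + 3.22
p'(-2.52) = 11.38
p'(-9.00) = 97.09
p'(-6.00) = 45.82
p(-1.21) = -6.11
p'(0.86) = 3.66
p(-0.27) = -2.13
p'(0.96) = 3.82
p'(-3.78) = 20.74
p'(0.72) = 3.48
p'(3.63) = 16.25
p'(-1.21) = 5.38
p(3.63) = 25.25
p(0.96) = 1.98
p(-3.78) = -36.54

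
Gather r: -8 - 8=-16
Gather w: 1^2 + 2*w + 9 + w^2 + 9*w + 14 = w^2 + 11*w + 24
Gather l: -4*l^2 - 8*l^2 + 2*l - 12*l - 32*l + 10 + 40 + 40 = -12*l^2 - 42*l + 90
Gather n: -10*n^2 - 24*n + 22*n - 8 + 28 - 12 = -10*n^2 - 2*n + 8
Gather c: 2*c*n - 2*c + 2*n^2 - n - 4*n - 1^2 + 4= c*(2*n - 2) + 2*n^2 - 5*n + 3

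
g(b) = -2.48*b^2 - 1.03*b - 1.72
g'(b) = -4.96*b - 1.03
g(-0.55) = -1.90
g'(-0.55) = 1.70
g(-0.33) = -1.65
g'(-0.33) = 0.61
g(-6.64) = -104.22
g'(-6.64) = 31.90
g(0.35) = -2.38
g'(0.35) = -2.77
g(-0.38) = -1.69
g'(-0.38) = 0.85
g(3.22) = -30.75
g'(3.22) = -17.00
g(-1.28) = -4.46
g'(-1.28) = 5.32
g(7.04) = -131.88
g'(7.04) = -35.95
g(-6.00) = -84.82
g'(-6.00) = 28.73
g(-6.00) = -84.82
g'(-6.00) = 28.73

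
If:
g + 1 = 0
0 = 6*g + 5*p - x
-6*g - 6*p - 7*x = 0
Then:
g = -1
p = 48/41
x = -6/41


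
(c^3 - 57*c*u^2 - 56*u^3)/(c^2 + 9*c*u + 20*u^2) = (c^3 - 57*c*u^2 - 56*u^3)/(c^2 + 9*c*u + 20*u^2)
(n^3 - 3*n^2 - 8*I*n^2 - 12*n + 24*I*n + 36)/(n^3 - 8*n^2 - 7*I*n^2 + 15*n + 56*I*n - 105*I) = (n^2 - 8*I*n - 12)/(n^2 - n*(5 + 7*I) + 35*I)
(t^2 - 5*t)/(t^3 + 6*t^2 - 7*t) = (t - 5)/(t^2 + 6*t - 7)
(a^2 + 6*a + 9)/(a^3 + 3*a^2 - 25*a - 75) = (a + 3)/(a^2 - 25)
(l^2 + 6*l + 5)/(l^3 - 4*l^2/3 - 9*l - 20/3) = 3*(l + 5)/(3*l^2 - 7*l - 20)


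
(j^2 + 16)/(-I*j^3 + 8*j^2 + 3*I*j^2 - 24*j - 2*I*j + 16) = I*(j^2 + 16)/(j^3 + j^2*(-3 + 8*I) + 2*j*(1 - 12*I) + 16*I)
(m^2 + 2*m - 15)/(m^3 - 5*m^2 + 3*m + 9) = (m + 5)/(m^2 - 2*m - 3)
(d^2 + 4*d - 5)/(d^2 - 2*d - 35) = (d - 1)/(d - 7)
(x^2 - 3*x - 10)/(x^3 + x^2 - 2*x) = (x - 5)/(x*(x - 1))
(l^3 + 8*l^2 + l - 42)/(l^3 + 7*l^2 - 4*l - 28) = (l + 3)/(l + 2)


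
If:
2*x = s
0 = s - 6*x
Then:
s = 0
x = 0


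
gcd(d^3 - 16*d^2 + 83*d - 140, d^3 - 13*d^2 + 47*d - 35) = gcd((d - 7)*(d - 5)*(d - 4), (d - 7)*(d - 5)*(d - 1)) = d^2 - 12*d + 35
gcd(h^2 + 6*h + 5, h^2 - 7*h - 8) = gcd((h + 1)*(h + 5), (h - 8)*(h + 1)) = h + 1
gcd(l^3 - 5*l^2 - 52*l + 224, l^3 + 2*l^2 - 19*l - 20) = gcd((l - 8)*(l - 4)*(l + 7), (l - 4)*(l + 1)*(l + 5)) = l - 4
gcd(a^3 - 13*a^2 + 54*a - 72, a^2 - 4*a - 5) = 1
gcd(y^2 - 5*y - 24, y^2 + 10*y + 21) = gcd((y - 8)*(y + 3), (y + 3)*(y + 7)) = y + 3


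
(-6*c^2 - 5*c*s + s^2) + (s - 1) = -6*c^2 - 5*c*s + s^2 + s - 1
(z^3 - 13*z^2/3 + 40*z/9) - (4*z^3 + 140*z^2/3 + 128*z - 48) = -3*z^3 - 51*z^2 - 1112*z/9 + 48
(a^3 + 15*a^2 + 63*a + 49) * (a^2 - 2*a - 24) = a^5 + 13*a^4 + 9*a^3 - 437*a^2 - 1610*a - 1176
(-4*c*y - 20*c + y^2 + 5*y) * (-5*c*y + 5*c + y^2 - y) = 20*c^2*y^2 + 80*c^2*y - 100*c^2 - 9*c*y^3 - 36*c*y^2 + 45*c*y + y^4 + 4*y^3 - 5*y^2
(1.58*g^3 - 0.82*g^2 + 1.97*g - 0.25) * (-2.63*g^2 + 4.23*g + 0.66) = -4.1554*g^5 + 8.84*g^4 - 7.6069*g^3 + 8.4494*g^2 + 0.2427*g - 0.165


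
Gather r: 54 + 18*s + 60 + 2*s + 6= 20*s + 120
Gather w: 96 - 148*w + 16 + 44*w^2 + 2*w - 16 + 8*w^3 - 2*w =8*w^3 + 44*w^2 - 148*w + 96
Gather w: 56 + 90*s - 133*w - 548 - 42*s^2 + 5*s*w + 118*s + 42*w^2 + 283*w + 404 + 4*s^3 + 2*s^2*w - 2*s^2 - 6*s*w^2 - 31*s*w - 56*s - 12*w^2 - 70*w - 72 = 4*s^3 - 44*s^2 + 152*s + w^2*(30 - 6*s) + w*(2*s^2 - 26*s + 80) - 160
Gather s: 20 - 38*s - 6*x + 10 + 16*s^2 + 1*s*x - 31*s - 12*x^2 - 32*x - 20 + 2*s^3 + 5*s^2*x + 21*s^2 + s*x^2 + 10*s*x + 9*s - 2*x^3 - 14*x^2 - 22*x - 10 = 2*s^3 + s^2*(5*x + 37) + s*(x^2 + 11*x - 60) - 2*x^3 - 26*x^2 - 60*x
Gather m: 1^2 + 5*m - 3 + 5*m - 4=10*m - 6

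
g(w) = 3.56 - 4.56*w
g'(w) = -4.56000000000000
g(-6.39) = 32.70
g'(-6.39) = -4.56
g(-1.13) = 8.71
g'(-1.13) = -4.56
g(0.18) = 2.74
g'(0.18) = -4.56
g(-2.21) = 13.64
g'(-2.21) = -4.56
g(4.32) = -16.14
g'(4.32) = -4.56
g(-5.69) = 29.51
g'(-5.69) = -4.56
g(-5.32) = 27.82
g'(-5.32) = -4.56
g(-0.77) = 7.07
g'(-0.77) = -4.56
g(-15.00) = 71.96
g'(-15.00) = -4.56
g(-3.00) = 17.24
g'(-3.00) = -4.56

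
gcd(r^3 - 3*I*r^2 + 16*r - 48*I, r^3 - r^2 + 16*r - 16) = r^2 + 16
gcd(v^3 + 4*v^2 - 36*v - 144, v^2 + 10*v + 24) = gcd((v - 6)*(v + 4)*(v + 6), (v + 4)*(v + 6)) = v^2 + 10*v + 24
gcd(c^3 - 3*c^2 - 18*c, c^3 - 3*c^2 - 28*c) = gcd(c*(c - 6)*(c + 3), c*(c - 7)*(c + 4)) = c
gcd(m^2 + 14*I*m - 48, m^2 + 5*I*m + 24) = m + 8*I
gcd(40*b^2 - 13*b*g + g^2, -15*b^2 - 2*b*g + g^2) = 5*b - g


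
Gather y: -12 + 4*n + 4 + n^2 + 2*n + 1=n^2 + 6*n - 7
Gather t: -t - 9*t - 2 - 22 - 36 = -10*t - 60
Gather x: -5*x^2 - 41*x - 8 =-5*x^2 - 41*x - 8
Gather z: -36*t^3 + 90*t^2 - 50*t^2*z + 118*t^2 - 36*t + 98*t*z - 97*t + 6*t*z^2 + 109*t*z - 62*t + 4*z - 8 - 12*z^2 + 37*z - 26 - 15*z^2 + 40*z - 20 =-36*t^3 + 208*t^2 - 195*t + z^2*(6*t - 27) + z*(-50*t^2 + 207*t + 81) - 54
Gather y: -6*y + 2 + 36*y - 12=30*y - 10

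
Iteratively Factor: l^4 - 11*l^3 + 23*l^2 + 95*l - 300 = (l - 5)*(l^3 - 6*l^2 - 7*l + 60) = (l - 5)^2*(l^2 - l - 12) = (l - 5)^2*(l - 4)*(l + 3)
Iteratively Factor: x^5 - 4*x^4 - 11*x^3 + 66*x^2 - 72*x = (x - 2)*(x^4 - 2*x^3 - 15*x^2 + 36*x) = (x - 2)*(x + 4)*(x^3 - 6*x^2 + 9*x) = x*(x - 2)*(x + 4)*(x^2 - 6*x + 9) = x*(x - 3)*(x - 2)*(x + 4)*(x - 3)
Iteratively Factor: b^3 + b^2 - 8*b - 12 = (b + 2)*(b^2 - b - 6) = (b - 3)*(b + 2)*(b + 2)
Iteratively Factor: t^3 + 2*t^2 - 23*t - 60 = (t + 4)*(t^2 - 2*t - 15) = (t + 3)*(t + 4)*(t - 5)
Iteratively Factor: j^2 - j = (j)*(j - 1)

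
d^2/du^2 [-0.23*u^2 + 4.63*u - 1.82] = -0.460000000000000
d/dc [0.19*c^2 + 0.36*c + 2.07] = 0.38*c + 0.36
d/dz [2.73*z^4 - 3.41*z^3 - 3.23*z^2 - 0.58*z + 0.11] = 10.92*z^3 - 10.23*z^2 - 6.46*z - 0.58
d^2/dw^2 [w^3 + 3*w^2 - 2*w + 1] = 6*w + 6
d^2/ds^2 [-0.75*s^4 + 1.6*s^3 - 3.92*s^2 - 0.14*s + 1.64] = -9.0*s^2 + 9.6*s - 7.84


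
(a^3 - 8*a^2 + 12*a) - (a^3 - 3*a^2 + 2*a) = -5*a^2 + 10*a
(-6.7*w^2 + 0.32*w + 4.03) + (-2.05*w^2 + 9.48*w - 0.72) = -8.75*w^2 + 9.8*w + 3.31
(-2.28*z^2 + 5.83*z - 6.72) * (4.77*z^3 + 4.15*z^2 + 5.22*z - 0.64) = -10.8756*z^5 + 18.3471*z^4 - 19.7615*z^3 + 4.0038*z^2 - 38.8096*z + 4.3008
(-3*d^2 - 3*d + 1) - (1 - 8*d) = -3*d^2 + 5*d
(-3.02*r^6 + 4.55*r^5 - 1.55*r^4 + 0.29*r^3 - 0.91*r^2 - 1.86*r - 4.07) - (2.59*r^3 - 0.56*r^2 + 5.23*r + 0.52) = -3.02*r^6 + 4.55*r^5 - 1.55*r^4 - 2.3*r^3 - 0.35*r^2 - 7.09*r - 4.59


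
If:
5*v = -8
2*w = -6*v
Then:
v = -8/5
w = 24/5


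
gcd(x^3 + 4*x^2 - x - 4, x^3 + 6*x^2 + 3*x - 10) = x - 1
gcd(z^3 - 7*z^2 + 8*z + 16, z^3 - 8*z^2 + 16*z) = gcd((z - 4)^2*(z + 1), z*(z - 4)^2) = z^2 - 8*z + 16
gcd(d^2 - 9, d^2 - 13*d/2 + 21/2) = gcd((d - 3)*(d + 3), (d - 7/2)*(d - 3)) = d - 3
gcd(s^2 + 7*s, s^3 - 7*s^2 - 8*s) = s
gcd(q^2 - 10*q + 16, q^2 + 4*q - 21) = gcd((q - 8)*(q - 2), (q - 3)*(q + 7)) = 1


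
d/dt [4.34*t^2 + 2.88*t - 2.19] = 8.68*t + 2.88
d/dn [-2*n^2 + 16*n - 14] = 16 - 4*n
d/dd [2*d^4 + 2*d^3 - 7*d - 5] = 8*d^3 + 6*d^2 - 7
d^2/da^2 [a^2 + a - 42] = 2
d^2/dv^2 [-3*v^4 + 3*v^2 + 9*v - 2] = 6 - 36*v^2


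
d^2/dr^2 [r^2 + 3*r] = 2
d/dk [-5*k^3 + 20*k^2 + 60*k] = -15*k^2 + 40*k + 60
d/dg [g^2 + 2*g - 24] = 2*g + 2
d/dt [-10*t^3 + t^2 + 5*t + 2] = -30*t^2 + 2*t + 5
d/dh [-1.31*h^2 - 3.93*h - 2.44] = -2.62*h - 3.93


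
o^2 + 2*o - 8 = (o - 2)*(o + 4)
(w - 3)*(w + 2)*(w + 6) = w^3 + 5*w^2 - 12*w - 36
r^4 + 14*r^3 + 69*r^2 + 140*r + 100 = (r + 2)^2*(r + 5)^2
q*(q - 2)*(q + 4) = q^3 + 2*q^2 - 8*q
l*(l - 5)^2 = l^3 - 10*l^2 + 25*l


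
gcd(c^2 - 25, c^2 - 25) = c^2 - 25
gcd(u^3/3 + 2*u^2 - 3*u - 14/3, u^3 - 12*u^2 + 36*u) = 1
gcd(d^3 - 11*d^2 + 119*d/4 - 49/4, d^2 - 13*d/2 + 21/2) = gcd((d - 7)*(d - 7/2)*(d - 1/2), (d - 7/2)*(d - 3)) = d - 7/2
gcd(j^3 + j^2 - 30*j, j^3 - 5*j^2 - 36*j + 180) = j^2 + j - 30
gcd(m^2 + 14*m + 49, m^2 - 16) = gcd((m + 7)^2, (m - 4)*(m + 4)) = 1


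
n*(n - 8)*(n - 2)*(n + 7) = n^4 - 3*n^3 - 54*n^2 + 112*n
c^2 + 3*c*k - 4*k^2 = (c - k)*(c + 4*k)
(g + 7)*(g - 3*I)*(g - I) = g^3 + 7*g^2 - 4*I*g^2 - 3*g - 28*I*g - 21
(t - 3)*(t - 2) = t^2 - 5*t + 6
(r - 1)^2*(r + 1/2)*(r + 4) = r^4 + 5*r^3/2 - 6*r^2 + r/2 + 2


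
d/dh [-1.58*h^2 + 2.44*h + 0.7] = 2.44 - 3.16*h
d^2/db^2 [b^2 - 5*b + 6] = 2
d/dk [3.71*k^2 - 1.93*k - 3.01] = 7.42*k - 1.93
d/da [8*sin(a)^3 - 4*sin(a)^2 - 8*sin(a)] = 8*(3*sin(a)^2 - sin(a) - 1)*cos(a)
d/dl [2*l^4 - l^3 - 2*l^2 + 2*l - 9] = 8*l^3 - 3*l^2 - 4*l + 2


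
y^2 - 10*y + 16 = (y - 8)*(y - 2)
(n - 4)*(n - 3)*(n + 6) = n^3 - n^2 - 30*n + 72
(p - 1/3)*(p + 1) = p^2 + 2*p/3 - 1/3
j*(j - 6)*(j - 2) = j^3 - 8*j^2 + 12*j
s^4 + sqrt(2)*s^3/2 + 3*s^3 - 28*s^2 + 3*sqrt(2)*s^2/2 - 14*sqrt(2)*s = s*(s - 4)*(s + 7)*(s + sqrt(2)/2)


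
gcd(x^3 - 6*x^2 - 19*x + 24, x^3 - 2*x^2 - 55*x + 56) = x^2 - 9*x + 8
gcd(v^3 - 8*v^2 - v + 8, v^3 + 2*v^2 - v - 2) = v^2 - 1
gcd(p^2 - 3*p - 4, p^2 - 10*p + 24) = p - 4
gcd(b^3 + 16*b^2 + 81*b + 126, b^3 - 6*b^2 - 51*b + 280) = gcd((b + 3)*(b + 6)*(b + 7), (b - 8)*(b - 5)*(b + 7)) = b + 7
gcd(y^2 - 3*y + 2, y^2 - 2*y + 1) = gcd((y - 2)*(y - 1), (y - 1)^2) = y - 1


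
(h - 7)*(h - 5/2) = h^2 - 19*h/2 + 35/2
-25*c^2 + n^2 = (-5*c + n)*(5*c + n)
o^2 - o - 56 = (o - 8)*(o + 7)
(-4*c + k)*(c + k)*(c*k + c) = -4*c^3*k - 4*c^3 - 3*c^2*k^2 - 3*c^2*k + c*k^3 + c*k^2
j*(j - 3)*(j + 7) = j^3 + 4*j^2 - 21*j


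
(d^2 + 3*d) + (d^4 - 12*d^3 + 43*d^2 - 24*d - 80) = d^4 - 12*d^3 + 44*d^2 - 21*d - 80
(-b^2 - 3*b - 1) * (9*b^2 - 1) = -9*b^4 - 27*b^3 - 8*b^2 + 3*b + 1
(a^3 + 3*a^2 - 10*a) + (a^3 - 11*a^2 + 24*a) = 2*a^3 - 8*a^2 + 14*a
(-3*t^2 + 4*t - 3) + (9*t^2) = 6*t^2 + 4*t - 3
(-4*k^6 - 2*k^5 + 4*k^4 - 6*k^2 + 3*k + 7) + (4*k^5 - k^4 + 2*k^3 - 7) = -4*k^6 + 2*k^5 + 3*k^4 + 2*k^3 - 6*k^2 + 3*k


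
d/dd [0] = 0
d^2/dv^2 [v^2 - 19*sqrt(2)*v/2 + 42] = 2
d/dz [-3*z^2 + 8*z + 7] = 8 - 6*z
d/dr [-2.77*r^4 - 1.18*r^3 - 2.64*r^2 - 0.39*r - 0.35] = -11.08*r^3 - 3.54*r^2 - 5.28*r - 0.39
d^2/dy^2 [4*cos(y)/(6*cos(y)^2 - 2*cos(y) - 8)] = 2*(-9*(1 - cos(2*y))^2/4 + 137*cos(y)/2 - 39*cos(2*y) + 3*cos(3*y)/2 - 38)/((cos(y) + 1)^2*(3*cos(y) - 4)^3)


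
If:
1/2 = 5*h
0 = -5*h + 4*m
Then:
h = 1/10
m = 1/8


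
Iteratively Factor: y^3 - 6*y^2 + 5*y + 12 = (y - 4)*(y^2 - 2*y - 3) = (y - 4)*(y + 1)*(y - 3)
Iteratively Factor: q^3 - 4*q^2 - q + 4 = (q - 1)*(q^2 - 3*q - 4) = (q - 4)*(q - 1)*(q + 1)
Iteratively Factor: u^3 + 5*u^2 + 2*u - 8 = (u + 4)*(u^2 + u - 2) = (u + 2)*(u + 4)*(u - 1)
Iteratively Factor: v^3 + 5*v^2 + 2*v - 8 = (v + 2)*(v^2 + 3*v - 4) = (v + 2)*(v + 4)*(v - 1)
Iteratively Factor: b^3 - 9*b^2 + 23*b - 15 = (b - 1)*(b^2 - 8*b + 15) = (b - 5)*(b - 1)*(b - 3)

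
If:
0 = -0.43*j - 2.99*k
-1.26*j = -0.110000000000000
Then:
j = 0.09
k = -0.01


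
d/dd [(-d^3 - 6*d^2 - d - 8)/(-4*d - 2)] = (4*d^3 + 15*d^2 + 12*d - 15)/(2*(4*d^2 + 4*d + 1))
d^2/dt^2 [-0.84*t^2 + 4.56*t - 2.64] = -1.68000000000000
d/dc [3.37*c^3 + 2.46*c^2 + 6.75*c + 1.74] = 10.11*c^2 + 4.92*c + 6.75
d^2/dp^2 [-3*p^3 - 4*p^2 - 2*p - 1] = -18*p - 8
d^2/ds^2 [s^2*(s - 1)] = 6*s - 2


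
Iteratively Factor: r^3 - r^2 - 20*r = (r - 5)*(r^2 + 4*r) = r*(r - 5)*(r + 4)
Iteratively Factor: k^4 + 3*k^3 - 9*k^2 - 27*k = (k - 3)*(k^3 + 6*k^2 + 9*k) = (k - 3)*(k + 3)*(k^2 + 3*k) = (k - 3)*(k + 3)^2*(k)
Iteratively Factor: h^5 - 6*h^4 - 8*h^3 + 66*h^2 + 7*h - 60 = (h + 1)*(h^4 - 7*h^3 - h^2 + 67*h - 60) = (h - 1)*(h + 1)*(h^3 - 6*h^2 - 7*h + 60) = (h - 5)*(h - 1)*(h + 1)*(h^2 - h - 12) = (h - 5)*(h - 1)*(h + 1)*(h + 3)*(h - 4)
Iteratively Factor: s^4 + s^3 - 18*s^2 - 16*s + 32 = (s - 4)*(s^3 + 5*s^2 + 2*s - 8) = (s - 4)*(s - 1)*(s^2 + 6*s + 8) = (s - 4)*(s - 1)*(s + 4)*(s + 2)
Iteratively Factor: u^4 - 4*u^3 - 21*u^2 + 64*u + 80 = (u + 1)*(u^3 - 5*u^2 - 16*u + 80) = (u + 1)*(u + 4)*(u^2 - 9*u + 20) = (u - 4)*(u + 1)*(u + 4)*(u - 5)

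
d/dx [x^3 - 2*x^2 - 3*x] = 3*x^2 - 4*x - 3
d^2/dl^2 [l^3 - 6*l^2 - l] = 6*l - 12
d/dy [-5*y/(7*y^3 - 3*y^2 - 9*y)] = 5*(14*y - 3)/(-7*y^2 + 3*y + 9)^2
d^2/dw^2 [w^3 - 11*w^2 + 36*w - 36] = 6*w - 22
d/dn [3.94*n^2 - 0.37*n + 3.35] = 7.88*n - 0.37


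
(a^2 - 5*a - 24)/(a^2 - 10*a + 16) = (a + 3)/(a - 2)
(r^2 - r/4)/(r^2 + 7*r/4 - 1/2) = r/(r + 2)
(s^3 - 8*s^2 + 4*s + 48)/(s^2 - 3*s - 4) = (s^2 - 4*s - 12)/(s + 1)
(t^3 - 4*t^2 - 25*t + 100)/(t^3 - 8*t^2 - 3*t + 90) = (t^2 + t - 20)/(t^2 - 3*t - 18)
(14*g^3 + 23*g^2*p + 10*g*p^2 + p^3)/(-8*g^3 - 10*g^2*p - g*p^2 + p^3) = (7*g + p)/(-4*g + p)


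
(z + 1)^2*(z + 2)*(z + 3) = z^4 + 7*z^3 + 17*z^2 + 17*z + 6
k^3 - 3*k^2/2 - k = k*(k - 2)*(k + 1/2)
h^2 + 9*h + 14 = (h + 2)*(h + 7)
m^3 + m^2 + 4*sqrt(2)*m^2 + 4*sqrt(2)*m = m*(m + 1)*(m + 4*sqrt(2))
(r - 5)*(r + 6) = r^2 + r - 30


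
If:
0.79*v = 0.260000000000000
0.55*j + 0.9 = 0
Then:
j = -1.64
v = 0.33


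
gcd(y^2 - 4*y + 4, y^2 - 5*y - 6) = 1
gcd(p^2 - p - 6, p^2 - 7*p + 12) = p - 3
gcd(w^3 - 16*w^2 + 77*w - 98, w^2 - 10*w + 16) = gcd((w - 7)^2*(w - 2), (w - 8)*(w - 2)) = w - 2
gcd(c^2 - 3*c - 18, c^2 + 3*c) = c + 3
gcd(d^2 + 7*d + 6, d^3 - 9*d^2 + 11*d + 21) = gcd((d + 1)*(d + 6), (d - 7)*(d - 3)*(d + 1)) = d + 1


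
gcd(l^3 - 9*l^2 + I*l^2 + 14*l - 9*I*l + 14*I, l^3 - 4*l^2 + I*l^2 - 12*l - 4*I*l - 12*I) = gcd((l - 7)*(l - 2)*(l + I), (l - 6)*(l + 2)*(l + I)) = l + I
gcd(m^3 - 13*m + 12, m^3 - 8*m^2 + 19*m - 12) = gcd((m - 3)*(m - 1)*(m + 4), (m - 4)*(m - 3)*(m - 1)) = m^2 - 4*m + 3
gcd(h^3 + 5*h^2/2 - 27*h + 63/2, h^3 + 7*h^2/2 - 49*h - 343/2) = h + 7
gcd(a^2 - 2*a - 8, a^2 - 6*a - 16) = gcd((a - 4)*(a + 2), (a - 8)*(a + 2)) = a + 2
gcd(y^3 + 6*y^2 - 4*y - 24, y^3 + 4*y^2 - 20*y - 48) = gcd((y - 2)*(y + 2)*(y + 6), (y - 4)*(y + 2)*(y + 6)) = y^2 + 8*y + 12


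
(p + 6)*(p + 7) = p^2 + 13*p + 42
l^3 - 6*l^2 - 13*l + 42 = (l - 7)*(l - 2)*(l + 3)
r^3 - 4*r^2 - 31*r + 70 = (r - 7)*(r - 2)*(r + 5)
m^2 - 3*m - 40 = (m - 8)*(m + 5)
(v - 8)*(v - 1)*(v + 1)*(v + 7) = v^4 - v^3 - 57*v^2 + v + 56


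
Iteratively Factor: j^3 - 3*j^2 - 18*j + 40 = (j + 4)*(j^2 - 7*j + 10) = (j - 2)*(j + 4)*(j - 5)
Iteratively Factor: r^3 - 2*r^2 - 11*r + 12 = (r - 1)*(r^2 - r - 12) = (r - 1)*(r + 3)*(r - 4)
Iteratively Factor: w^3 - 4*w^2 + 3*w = (w - 3)*(w^2 - w) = (w - 3)*(w - 1)*(w)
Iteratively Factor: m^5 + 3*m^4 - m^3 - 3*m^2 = (m)*(m^4 + 3*m^3 - m^2 - 3*m) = m*(m + 3)*(m^3 - m) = m^2*(m + 3)*(m^2 - 1) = m^2*(m + 1)*(m + 3)*(m - 1)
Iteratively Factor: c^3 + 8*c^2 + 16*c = (c)*(c^2 + 8*c + 16) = c*(c + 4)*(c + 4)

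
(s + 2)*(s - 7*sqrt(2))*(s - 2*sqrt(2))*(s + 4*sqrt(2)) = s^4 - 5*sqrt(2)*s^3 + 2*s^3 - 44*s^2 - 10*sqrt(2)*s^2 - 88*s + 112*sqrt(2)*s + 224*sqrt(2)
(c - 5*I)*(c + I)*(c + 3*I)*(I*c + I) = I*c^4 + c^3 + I*c^3 + c^2 + 17*I*c^2 - 15*c + 17*I*c - 15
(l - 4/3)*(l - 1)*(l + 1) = l^3 - 4*l^2/3 - l + 4/3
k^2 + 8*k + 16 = (k + 4)^2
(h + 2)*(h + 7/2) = h^2 + 11*h/2 + 7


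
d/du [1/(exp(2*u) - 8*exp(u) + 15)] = 2*(4 - exp(u))*exp(u)/(exp(2*u) - 8*exp(u) + 15)^2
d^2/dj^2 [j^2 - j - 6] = 2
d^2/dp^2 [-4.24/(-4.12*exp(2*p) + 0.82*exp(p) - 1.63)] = ((3.4768 - 69.8752*exp(p))*(4.12*exp(2*p) - 0.82*exp(p) + 1.63) + 4.24*(8.24*exp(p) - 0.82)*(16.48*exp(p) - 1.64)*exp(p))*exp(p)/(4.12*exp(2*p) - 0.82*exp(p) + 1.63)^3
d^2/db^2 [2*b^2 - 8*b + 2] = 4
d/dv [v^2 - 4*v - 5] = 2*v - 4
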